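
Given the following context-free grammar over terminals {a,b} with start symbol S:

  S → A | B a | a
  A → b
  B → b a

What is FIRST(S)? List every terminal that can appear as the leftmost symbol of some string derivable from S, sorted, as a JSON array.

Compute FIRST by fixpoint:
iter 1:
  A via A→b: +{b}
  B via B→b a: +{b}
  S via S→A: +{b}
  S via S→a: +{a}
  FIRST(S)={a,b}  FIRST(A)={b}  FIRST(B)={b}
iter 2: — fixpoint
  FIRST(S)={a,b}  FIRST(A)={b}  FIRST(B)={b}

FIRST(S) = ["a", "b"]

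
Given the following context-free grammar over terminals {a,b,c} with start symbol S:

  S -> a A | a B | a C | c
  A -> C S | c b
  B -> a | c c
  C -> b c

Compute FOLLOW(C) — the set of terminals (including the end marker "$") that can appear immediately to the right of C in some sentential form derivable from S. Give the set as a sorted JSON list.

Compute FIRST by fixpoint:
[1]
  A via A→c b: +{c}
  B via B→a: +{a}
  B via B→c c: +{c}
  C via C→b c: +{b}
  S via S→a A: +{a}
  S via S→c: +{c}
  FIRST[S]={a,c}  FIRST[A]={c}  FIRST[B]={a,c}  FIRST[C]={b}
[2]
  A via A→C S: +{b}
  FIRST[S]={a,c}  FIRST[A]={b,c}  FIRST[B]={a,c}  FIRST[C]={b}
[3] (no change)
  FIRST[S]={a,c}  FIRST[A]={b,c}  FIRST[B]={a,c}  FIRST[C]={b}

Compute FOLLOW by fixpoint:
FOLLOW(S) := {$}
pass 1:
  A→C S: FOLLOW(C) ⊇ FIRST(S) = {a,c}; new: +{a,c}
  S→a A: FOLLOW(A) ⊇ FOLLOW(S) ⊇ {$}; new: +{$}
  S→a B: FOLLOW(B) ⊇ FOLLOW(S) ⊇ {$}; new: +{$}
  S→a C: FOLLOW(C) ⊇ FOLLOW(S) ⊇ {$}; new: +{$}
  FOLLOW[S]={$}  FOLLOW[A]={$}  FOLLOW[B]={$}  FOLLOW[C]={$,a,c}
pass 2: (stable)
  FOLLOW[S]={$}  FOLLOW[A]={$}  FOLLOW[B]={$}  FOLLOW[C]={$,a,c}

FOLLOW(C) = ["$", "a", "c"]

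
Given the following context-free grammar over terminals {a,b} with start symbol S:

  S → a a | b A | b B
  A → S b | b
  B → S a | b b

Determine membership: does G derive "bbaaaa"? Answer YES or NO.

Convert to CNF:
  S -> T0 A | T0 B | T1 T1
  A -> S T0 | b
  B -> S T1 | T0 T0
  T0 -> b
  T1 -> a

CYK table (by increasing span):
  [0..0]={A,T0}  "b"  orig:{A}
  [1..1]={A,T0}  "b"  orig:{A}
  [2..2]={T1}  "a"  orig:{}
  [3..3]={T1}  "a"  orig:{}
  [4..4]={T1}  "a"  orig:{}
  [5..5]={T1}  "a"  orig:{}
  [0..1]={B,S}  "bb"
  [1..2]=∅  "ba"
  [2..3]={S}  "aa"
  [3..4]={S}  "aa"
  [4..5]={S}  "aa"
  [0..2]={B}  "bba"
  [1..3]=∅  "baa"
  [2..4]={B}  "aaa"
  [3..5]={B}  "aaa"
  [0..3]=∅  "bbaa"
  [1..4]={S}  "baaa"
  [2..5]=∅  "aaaa"
  [0..4]=∅  "bbaaa"
  [1..5]={B}  "baaaa"
  [0..5]={S}  "bbaaaa"

S ∈ T[0,5] ⇒ YES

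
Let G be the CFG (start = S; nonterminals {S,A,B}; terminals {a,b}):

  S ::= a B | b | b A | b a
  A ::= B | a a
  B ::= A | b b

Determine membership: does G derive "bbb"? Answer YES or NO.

Convert to CNF:
  S -> T0 B | T1 A | T1 T0 | b
  A -> T0 T0 | T1 T1
  B -> T0 T0 | T1 T1
  T0 -> a
  T1 -> b

Fill CYK table bottom-up:
  [0..0]={S,T1}  "b"  orig:{S}
  [1..1]={S,T1}  "b"  orig:{S}
  [2..2]={S,T1}  "b"  orig:{S}
  [0..1]={A,B}  "bb"
  [1..2]={A,B}  "bb"
  [0..2]={S}  "bbb"

S ∈ T[0,2] ⇒ YES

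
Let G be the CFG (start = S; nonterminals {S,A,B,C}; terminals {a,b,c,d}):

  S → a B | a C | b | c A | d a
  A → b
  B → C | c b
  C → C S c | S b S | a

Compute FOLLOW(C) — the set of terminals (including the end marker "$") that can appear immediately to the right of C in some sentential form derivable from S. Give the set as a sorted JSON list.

FIRST iteration:
iter 1:
  A via A→b: +{b}
  B via B→c b: +{c}
  C via C→a: +{a}
  S via S→a B: +{a}
  S via S→b: +{b}
  S via S→c A: +{c}
  S via S→d a: +{d}
  FIRST(S)={a,b,c,d}  FIRST(A)={b}  FIRST(B)={c}  FIRST(C)={a}
iter 2:
  B via B→C: +{a}
  C via C→S b S: +{b,c,d}
  FIRST(S)={a,b,c,d}  FIRST(A)={b}  FIRST(B)={a,c}  FIRST(C)={a,b,c,d}
iter 3:
  B via B→C: +{b,d}
  FIRST(S)={a,b,c,d}  FIRST(A)={b}  FIRST(B)={a,b,c,d}  FIRST(C)={a,b,c,d}
iter 4: (stable)
  FIRST(S)={a,b,c,d}  FIRST(A)={b}  FIRST(B)={a,b,c,d}  FIRST(C)={a,b,c,d}

FOLLOW iteration:
seed FOLLOW(S) with $
pass 1:
  C→C S c: FOLLOW(C) ⊇ FIRST(S) = {a,b,c,d}; new: +{a,b,c,d}
  C→C S c: FOLLOW(S) ⊇ FIRST(c) = {c}; new: +{c}
  C→S b S: FOLLOW(S) ⊇ FIRST(b) = {b}; new: +{b}
  C→S b S: FOLLOW(S) ⊇ FOLLOW(C) ⊇ {a,b,c,d}; new: +{a,d}
  S→a B: FOLLOW(B) ⊇ FOLLOW(S) ⊇ {$,a,b,c,d}; new: +{$,a,b,c,d}
  S→a C: FOLLOW(C) ⊇ FOLLOW(S) ⊇ {$,a,b,c,d}; new: +{$}
  S→c A: FOLLOW(A) ⊇ FOLLOW(S) ⊇ {$,a,b,c,d}; new: +{$,a,b,c,d}
  FOLLOW[S]={$,a,b,c,d}  FOLLOW[A]={$,a,b,c,d}  FOLLOW[B]={$,a,b,c,d}  FOLLOW[C]={$,a,b,c,d}
pass 2: (stable)
  FOLLOW[S]={$,a,b,c,d}  FOLLOW[A]={$,a,b,c,d}  FOLLOW[B]={$,a,b,c,d}  FOLLOW[C]={$,a,b,c,d}

FOLLOW(C) = ["$", "a", "b", "c", "d"]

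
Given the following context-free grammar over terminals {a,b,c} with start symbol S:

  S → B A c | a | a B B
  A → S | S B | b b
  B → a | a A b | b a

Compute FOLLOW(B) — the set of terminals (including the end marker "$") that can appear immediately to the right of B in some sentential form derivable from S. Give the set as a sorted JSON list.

FIRST iteration:
iter 1:
  A via A→b b: +{b}
  B via B→a: +{a}
  B via B→b a: +{b}
  S via S→B A c: +{a,b}
  FIRST(S)={a,b}  FIRST(A)={b}  FIRST(B)={a,b}
iter 2:
  A via A→S: +{a}
  FIRST(S)={a,b}  FIRST(A)={a,b}  FIRST(B)={a,b}
iter 3: (no change)
  FIRST(S)={a,b}  FIRST(A)={a,b}  FIRST(B)={a,b}

FOLLOW iteration:
initialize: $ ∈ FOLLOW(S)
iter 1:
  A→S B: FOLLOW(S) ⊇ FIRST(B) = {a,b}; new: +{a,b}
  B→a A b: FOLLOW(A) ⊇ FIRST(b) = {b}; new: +{b}
  S→B A c: FOLLOW(B) ⊇ FIRST(A) = {a,b}; new: +{a,b}
  S→B A c: FOLLOW(A) ⊇ FIRST(c) = {c}; new: +{c}
  S→a B B: FOLLOW(B) ⊇ FOLLOW(S) ⊇ {$,a,b}; new: +{$}
  S: {$,a,b}  A: {b,c}  B: {$,a,b}
iter 2:
  A→S: FOLLOW(S) ⊇ FOLLOW(A) ⊇ {b,c}; new: +{c}
  A→S B: FOLLOW(B) ⊇ FOLLOW(A) ⊇ {b,c}; new: +{c}
  S: {$,a,b,c}  A: {b,c}  B: {$,a,b,c}
iter 3: (no change)
  S: {$,a,b,c}  A: {b,c}  B: {$,a,b,c}

FOLLOW(B) = ["$", "a", "b", "c"]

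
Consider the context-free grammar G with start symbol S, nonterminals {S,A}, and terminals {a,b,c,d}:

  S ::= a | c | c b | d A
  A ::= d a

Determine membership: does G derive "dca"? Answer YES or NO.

CNF form of G:
  S -> T0 A | T2 T3 | a | c
  A -> T0 T1
  T0 -> d
  T1 -> a
  T2 -> c
  T3 -> b

CYK table (by increasing span):
  cell(0,0) d: {T0}  orig:{}
  cell(1,1) c: {S,T2}  orig:{S}
  cell(2,2) a: {S,T1}  orig:{S}
  cell(0,1) dc: ∅
  cell(1,2) ca: ∅
  cell(0,2) dca: ∅

S ∉ T[0,2] ⇒ NO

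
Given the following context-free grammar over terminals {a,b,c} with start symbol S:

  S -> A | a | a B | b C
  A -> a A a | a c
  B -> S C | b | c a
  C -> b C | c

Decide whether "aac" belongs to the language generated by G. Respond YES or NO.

Convert to CNF:
  S -> T0 B | T0 T1 | T0 X4 | T2 C | a
  A -> T0 T1 | T0 X3
  B -> S C | T1 T0 | b
  C -> T2 C | c
  T0 -> a
  T1 -> c
  T2 -> b
  X3 -> A T0
  X4 -> A T0

Fill CYK table bottom-up:
  cell(0,0) a: {S,T0}  orig:{S}
  cell(1,1) a: {S,T0}  orig:{S}
  cell(2,2) c: {C,T1}  orig:{C}
  cell(0,1) aa: ∅
  cell(1,2) ac: {A,B,S}
  cell(0,2) aac: {S}

S ∈ T[0,2] ⇒ YES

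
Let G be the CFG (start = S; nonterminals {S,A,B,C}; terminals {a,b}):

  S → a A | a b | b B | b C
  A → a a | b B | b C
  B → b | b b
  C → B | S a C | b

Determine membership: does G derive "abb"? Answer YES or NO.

CNF form of G:
  S -> T0 A | T0 T1 | T1 B | T1 C
  A -> T0 T0 | T1 B | T1 C
  B -> T1 T1 | b
  C -> S X2 | T1 T1 | b
  T0 -> a
  T1 -> b
  X2 -> T0 C

CYK table (by increasing span):
  [0..0]={T0}  "a"  orig:{}
  [1..1]={B,C,T1}  "b"  orig:{B,C}
  [2..2]={B,C,T1}  "b"  orig:{B,C}
  [0..1]={S,X2}  "ab"  orig:{S}
  [1..2]={A,B,C,S}  "bb"
  [0..2]={S,X2}  "abb"  orig:{S}

S ∈ T[0,2] ⇒ YES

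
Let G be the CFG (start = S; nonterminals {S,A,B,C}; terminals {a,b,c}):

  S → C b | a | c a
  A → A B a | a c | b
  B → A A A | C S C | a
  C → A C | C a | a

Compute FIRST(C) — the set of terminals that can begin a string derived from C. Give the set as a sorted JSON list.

FIRST iteration:
pass 1:
  A via A→a c: +{a}
  A via A→b: +{b}
  B via B→A A A: +{a,b}
  C via C→A C: +{a,b}
  S via S→C b: +{a,b}
  S via S→c a: +{c}
  FIRST(S)={a,b,c}  FIRST(A)={a,b}  FIRST(B)={a,b}  FIRST(C)={a,b}
pass 2: — fixpoint
  FIRST(S)={a,b,c}  FIRST(A)={a,b}  FIRST(B)={a,b}  FIRST(C)={a,b}

FIRST(C) = ["a", "b"]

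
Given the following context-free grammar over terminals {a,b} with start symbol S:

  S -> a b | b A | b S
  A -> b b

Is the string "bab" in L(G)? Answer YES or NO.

Convert to CNF:
  S -> T0 A | T0 S | T1 T0
  A -> T0 T0
  T0 -> b
  T1 -> a

CYK table (by increasing span):
  [0..0]={T0}  "b"  orig:{}
  [1..1]={T1}  "a"  orig:{}
  [2..2]={T0}  "b"  orig:{}
  [0..1]=∅  "ba"
  [1..2]={S}  "ab"
  [0..2]={S}  "bab"

S ∈ T[0,2] ⇒ YES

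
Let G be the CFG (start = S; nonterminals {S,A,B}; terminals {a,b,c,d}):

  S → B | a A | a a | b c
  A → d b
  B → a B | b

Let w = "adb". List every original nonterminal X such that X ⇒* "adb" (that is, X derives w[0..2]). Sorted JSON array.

CNF form of G:
  S -> T1 T3 | T2 A | T2 B | T2 T2 | b
  A -> T0 T1
  B -> T2 B | b
  T0 -> d
  T1 -> b
  T2 -> a
  T3 -> c

Fill CYK table bottom-up (cells [i..j] with 0 ≤ i ≤ j ≤ 2 only):
  cell(0,0) a: {T2}  orig:{}
  cell(1,1) d: {T0}  orig:{}
  cell(2,2) b: {B,S,T1}  orig:{B,S}
  cell(0,1) ad: ∅
  cell(1,2) db: {A}
  cell(0,2) adb: {S}

Original NTs in T[0,2] deriving "adb": ["S"]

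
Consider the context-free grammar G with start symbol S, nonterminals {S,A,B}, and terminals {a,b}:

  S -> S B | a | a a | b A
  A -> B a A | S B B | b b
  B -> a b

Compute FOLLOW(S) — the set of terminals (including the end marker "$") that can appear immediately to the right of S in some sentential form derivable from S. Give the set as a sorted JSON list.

FIRST sets, iterate to fixpoint:
round 1:
  A via A→b b: +{b}
  B via B→a b: +{a}
  S via S→a: +{a}
  S via S→b A: +{b}
  FIRST(S)={a,b}  FIRST(A)={b}  FIRST(B)={a}
round 2:
  A via A→B a A: +{a}
  FIRST(S)={a,b}  FIRST(A)={a,b}  FIRST(B)={a}
round 3: (stable)
  FIRST(S)={a,b}  FIRST(A)={a,b}  FIRST(B)={a}

Compute FOLLOW by fixpoint:
FOLLOW(S) := {$}
[1]
  A→B a A: FOLLOW(B) ⊇ FIRST(a) = {a}; new: +{a}
  A→S B B: FOLLOW(S) ⊇ FIRST(B) = {a}; new: +{a}
  S→S B: FOLLOW(B) ⊇ FOLLOW(S) ⊇ {$,a}; new: +{$}
  S→b A: FOLLOW(A) ⊇ FOLLOW(S) ⊇ {$,a}; new: +{$,a}
  S: {$,a}  A: {$,a}  B: {$,a}
[2] (stable)
  S: {$,a}  A: {$,a}  B: {$,a}

FOLLOW(S) = ["$", "a"]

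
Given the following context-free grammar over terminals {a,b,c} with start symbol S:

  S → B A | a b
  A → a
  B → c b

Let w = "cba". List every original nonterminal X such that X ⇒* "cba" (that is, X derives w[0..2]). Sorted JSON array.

Convert to CNF:
  S -> B A | T2 T1
  A -> a
  B -> T0 T1
  T0 -> c
  T1 -> b
  T2 -> a

Fill CYK table bottom-up (cells [i..j] with 0 ≤ i ≤ j ≤ 2 only):
  [0..0]={T0}  "c"  orig:{}
  [1..1]={T1}  "b"  orig:{}
  [2..2]={A,T2}  "a"  orig:{A}
  [0..1]={B}  "cb"
  [1..2]=∅  "ba"
  [0..2]={S}  "cba"

Original NTs in T[0,2] deriving "cba": ["S"]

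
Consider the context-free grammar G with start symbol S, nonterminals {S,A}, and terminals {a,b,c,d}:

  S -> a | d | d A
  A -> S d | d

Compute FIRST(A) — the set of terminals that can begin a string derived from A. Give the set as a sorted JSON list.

FIRST iteration:
iter 1:
  A via A→d: +{d}
  S via S→a: +{a}
  S via S→d: +{d}
  FIRST[S]={a,d}  FIRST[A]={d}
iter 2:
  A via A→S d: +{a}
  FIRST[S]={a,d}  FIRST[A]={a,d}
iter 3: (no change)
  FIRST[S]={a,d}  FIRST[A]={a,d}

FIRST(A) = ["a", "d"]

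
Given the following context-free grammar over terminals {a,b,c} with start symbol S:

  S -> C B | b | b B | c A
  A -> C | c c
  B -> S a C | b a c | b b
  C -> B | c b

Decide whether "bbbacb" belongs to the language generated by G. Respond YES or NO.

Convert to CNF:
  S -> C B | T1 B | T2 A | b
  A -> S X3 | T1 T1 | T1 X4 | T2 T1 | T2 T2
  B -> S X5 | T1 T1 | T1 X6
  C -> S X7 | T1 T1 | T1 X8 | T2 T1
  T0 -> a
  T1 -> b
  T2 -> c
  X3 -> T0 C
  X4 -> T0 T2
  X5 -> T0 C
  X6 -> T0 T2
  X7 -> T0 C
  X8 -> T0 T2

CYK table (by increasing span):
  T[0,0] 'b' = {S,T1}  orig:{S}
  T[1,1] 'b' = {S,T1}  orig:{S}
  T[2,2] 'b' = {S,T1}  orig:{S}
  T[3,3] 'a' = {T0}  orig:{}
  T[4,4] 'c' = {T2}  orig:{}
  T[5,5] 'b' = {S,T1}  orig:{S}
  T[0,1] 'bb' = {A,B,C}
  T[1,2] 'bb' = {A,B,C}
  T[2,3] 'ba' = ∅
  T[3,4] 'ac' = {X4,X6,X8}  orig:{}
  T[4,5] 'cb' = {A,C}
  T[0,2] 'bbb' = {S}
  T[1,3] 'bba' = ∅
  T[2,4] 'bac' = {A,B,C}
  T[3,5] 'acb' = {X3,X5,X7}  orig:{}
  T[0,3] 'bbba' = ∅
  T[1,4] 'bbac' = {S}
  T[2,5] 'bacb' = {A,B,C}
  T[0,4] 'bbbac' = {S}
  T[1,5] 'bbacb' = {S}
  T[0,5] 'bbbacb' = {A,B,C,S}

S ∈ T[0,5] ⇒ YES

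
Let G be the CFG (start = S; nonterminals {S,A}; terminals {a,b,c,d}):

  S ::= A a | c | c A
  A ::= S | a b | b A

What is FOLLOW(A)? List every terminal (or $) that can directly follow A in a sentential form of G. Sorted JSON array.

Compute FIRST by fixpoint:
iter 1:
  A via A→a b: +{a}
  A via A→b A: +{b}
  S via S→A a: +{a,b}
  S via S→c: +{c}
  S: {a,b,c}  A: {a,b}
iter 2:
  A via A→S: +{c}
  S: {a,b,c}  A: {a,b,c}
iter 3: (no change)
  S: {a,b,c}  A: {a,b,c}

FOLLOW iteration:
initialize: $ ∈ FOLLOW(S)
round 1:
  S→A a: FOLLOW(A) ⊇ FIRST(a) = {a}; new: +{a}
  S→c A: FOLLOW(A) ⊇ FOLLOW(S) ⊇ {$}; new: +{$}
  S: {$}  A: {$,a}
round 2:
  A→S: FOLLOW(S) ⊇ FOLLOW(A) ⊇ {$,a}; new: +{a}
  S: {$,a}  A: {$,a}
round 3: (stable)
  S: {$,a}  A: {$,a}

FOLLOW(A) = ["$", "a"]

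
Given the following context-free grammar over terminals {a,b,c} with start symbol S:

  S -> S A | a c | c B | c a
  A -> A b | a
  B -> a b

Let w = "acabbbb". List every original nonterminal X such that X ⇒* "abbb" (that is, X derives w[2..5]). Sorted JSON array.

Convert to CNF:
  S -> S A | T1 T2 | T2 B | T2 T1
  A -> A T0 | a
  B -> T1 T0
  T0 -> b
  T1 -> a
  T2 -> c

CYK fill, restricted to cells inside w[2..5]:
  T[2,2] 'a' = {A,T1}  orig:{A}
  T[3,3] 'b' = {T0}  orig:{}
  T[4,4] 'b' = {T0}  orig:{}
  T[5,5] 'b' = {T0}  orig:{}
  T[2,3] 'ab' = {A,B}
  T[3,4] 'bb' = ∅
  T[4,5] 'bb' = ∅
  T[2,4] 'abb' = {A}
  T[3,5] 'bbb' = ∅
  T[2,5] 'abbb' = {A}

Original NTs in T[2,5] deriving "abbb": ["A"]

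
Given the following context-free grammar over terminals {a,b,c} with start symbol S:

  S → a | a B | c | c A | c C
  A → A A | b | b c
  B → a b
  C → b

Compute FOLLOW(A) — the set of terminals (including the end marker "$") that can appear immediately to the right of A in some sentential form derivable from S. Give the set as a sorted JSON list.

FIRST sets, iterate to fixpoint:
pass 1:
  A via A→b: +{b}
  B via B→a b: +{a}
  C via C→b: +{b}
  S via S→a: +{a}
  S via S→c: +{c}
  FIRST(S)={a,c}  FIRST(A)={b}  FIRST(B)={a}  FIRST(C)={b}
pass 2: (stable)
  FIRST(S)={a,c}  FIRST(A)={b}  FIRST(B)={a}  FIRST(C)={b}

FOLLOW sets:
initialize: $ ∈ FOLLOW(S)
iter 1:
  A→A A: FOLLOW(A) ⊇ FIRST(A) = {b}; new: +{b}
  S→a B: FOLLOW(B) ⊇ FOLLOW(S) ⊇ {$}; new: +{$}
  S→c A: FOLLOW(A) ⊇ FOLLOW(S) ⊇ {$}; new: +{$}
  S→c C: FOLLOW(C) ⊇ FOLLOW(S) ⊇ {$}; new: +{$}
  FOLLOW[S]={$}  FOLLOW[A]={$,b}  FOLLOW[B]={$}  FOLLOW[C]={$}
iter 2: done
  FOLLOW[S]={$}  FOLLOW[A]={$,b}  FOLLOW[B]={$}  FOLLOW[C]={$}

FOLLOW(A) = ["$", "b"]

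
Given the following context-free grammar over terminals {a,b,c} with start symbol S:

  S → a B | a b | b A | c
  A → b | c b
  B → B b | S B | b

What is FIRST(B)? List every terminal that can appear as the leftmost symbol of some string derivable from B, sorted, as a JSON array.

Compute FIRST by fixpoint:
round 1:
  A via A→b: +{b}
  A via A→c b: +{c}
  B via B→b: +{b}
  S via S→a B: +{a}
  S via S→b A: +{b}
  S via S→c: +{c}
  FIRST[S]={a,b,c}  FIRST[A]={b,c}  FIRST[B]={b}
round 2:
  B via B→S B: +{a,c}
  FIRST[S]={a,b,c}  FIRST[A]={b,c}  FIRST[B]={a,b,c}
round 3: (no change)
  FIRST[S]={a,b,c}  FIRST[A]={b,c}  FIRST[B]={a,b,c}

FIRST(B) = ["a", "b", "c"]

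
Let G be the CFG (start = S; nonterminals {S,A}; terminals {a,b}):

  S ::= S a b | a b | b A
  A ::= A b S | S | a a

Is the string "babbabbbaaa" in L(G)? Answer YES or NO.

Convert to CNF:
  S -> S X4 | T0 A | T1 T0
  A -> A X2 | S X3 | T0 A | T1 T0 | T1 T1
  T0 -> b
  T1 -> a
  X2 -> T0 S
  X3 -> T1 T0
  X4 -> T1 T0

CYK fill:
  [0..0]={T0}  "b"  orig:{}
  [1..1]={T1}  "a"  orig:{}
  [2..2]={T0}  "b"  orig:{}
  [3..3]={T0}  "b"  orig:{}
  [4..4]={T1}  "a"  orig:{}
  [5..5]={T0}  "b"  orig:{}
  [6..6]={T0}  "b"  orig:{}
  [7..7]={T0}  "b"  orig:{}
  [8..8]={T1}  "a"  orig:{}
  [9..9]={T1}  "a"  orig:{}
  [10..10]={T1}  "a"  orig:{}
  [0..1]=∅  "ba"
  [1..2]={A,S,X3,X4}  "ab"  orig:{A,S}
  [2..3]=∅  "bb"
  [3..4]=∅  "ba"
  [4..5]={A,S,X3,X4}  "ab"  orig:{A,S}
  [5..6]=∅  "bb"
  [6..7]=∅  "bb"
  [7..8]=∅  "ba"
  [8..9]={A}  "aa"
  [9..10]={A}  "aa"
  [0..2]={A,S,X2}  "bab"  orig:{A,S}
  [1..3]=∅  "abb"
  [2..4]=∅  "bba"
  [3..5]={A,S,X2}  "bab"  orig:{A,S}
  [4..6]=∅  "abb"
  [5..7]=∅  "bbb"
  [6..8]=∅  "bba"
  [7..9]={A,S}  "baa"
  [8..10]=∅  "aaa"
  [0..3]=∅  "babb"
  [1..4]=∅  "abba"
  [2..5]={A,S,X2}  "bbab"  orig:{A,S}
  [3..6]=∅  "babb"
  [4..7]=∅  "abbb"
  [5..8]=∅  "bbba"
  [6..9]={A,S,X2}  "bbaa"  orig:{A,S}
  [7..10]=∅  "baaa"
  [0..4]=∅  "babba"
  [1..5]={A}  "abbab"
  [2..6]=∅  "bbabb"
  [3..7]=∅  "babbb"
  [4..8]=∅  "abbba"
  [5..9]={A,S,X2}  "bbbaa"  orig:{A,S}
  [6..10]=∅  "bbaaa"
  [0..5]={A,S}  "babbab"
  [1..6]=∅  "abbabb"
  [2..7]=∅  "bbabbb"
  [3..8]=∅  "babbba"
  [4..9]={A}  "abbbaa"
  [5..10]=∅  "bbbaaa"
  [0..6]=∅  "babbabb"
  [1..7]=∅  "abbabbb"
  [2..8]=∅  "bbabbba"
  [3..9]={A,S}  "babbbaa"
  [4..10]=∅  "abbbaaa"
  [0..7]=∅  "babbabbb"
  [1..8]=∅  "abbabbba"
  [2..9]={A,S,X2}  "bbabbbaa"  orig:{A,S}
  [3..10]=∅  "babbbaaa"
  [0..8]=∅  "babbabbba"
  [1..9]={A}  "abbabbbaa"
  [2..10]=∅  "bbabbbaaa"
  [0..9]={A,S}  "babbabbbaa"
  [1..10]=∅  "abbabbbaaa"
  [0..10]=∅  "babbabbbaaa"

S ∉ T[0,10] ⇒ NO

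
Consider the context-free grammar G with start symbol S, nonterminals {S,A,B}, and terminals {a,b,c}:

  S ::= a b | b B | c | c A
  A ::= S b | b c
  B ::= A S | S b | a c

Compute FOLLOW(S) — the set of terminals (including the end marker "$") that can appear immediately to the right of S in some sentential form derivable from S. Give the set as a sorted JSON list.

Compute FIRST by fixpoint:
[1]
  A via A→b c: +{b}
  B via B→A S: +{b}
  B via B→a c: +{a}
  S via S→a b: +{a}
  S via S→b B: +{b}
  S via S→c: +{c}
  S: {a,b,c}  A: {b}  B: {a,b}
[2]
  A via A→S b: +{a,c}
  B via B→A S: +{c}
  S: {a,b,c}  A: {a,b,c}  B: {a,b,c}
[3] (no change)
  S: {a,b,c}  A: {a,b,c}  B: {a,b,c}

FOLLOW sets:
seed FOLLOW(S) with $
[1]
  A→S b: FOLLOW(S) ⊇ FIRST(b) = {b}; new: +{b}
  B→A S: FOLLOW(A) ⊇ FIRST(S) = {a,b,c}; new: +{a,b,c}
  S→b B: FOLLOW(B) ⊇ FOLLOW(S) ⊇ {$,b}; new: +{$,b}
  S→c A: FOLLOW(A) ⊇ FOLLOW(S) ⊇ {$,b}; new: +{$}
  FOLLOW[S]={$,b}  FOLLOW[A]={$,a,b,c}  FOLLOW[B]={$,b}
[2] done
  FOLLOW[S]={$,b}  FOLLOW[A]={$,a,b,c}  FOLLOW[B]={$,b}

FOLLOW(S) = ["$", "b"]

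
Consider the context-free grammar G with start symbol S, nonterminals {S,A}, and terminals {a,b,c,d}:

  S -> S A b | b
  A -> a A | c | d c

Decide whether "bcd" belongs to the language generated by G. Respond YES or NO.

CNF form of G:
  S -> S X4 | b
  A -> T0 A | T1 T2 | c
  T0 -> a
  T1 -> d
  T2 -> c
  T3 -> b
  X4 -> A T3

CYK fill:
  [0..0]={S,T3}  "b"  orig:{S}
  [1..1]={A,T2}  "c"  orig:{A}
  [2..2]={T1}  "d"  orig:{}
  [0..1]=∅  "bc"
  [1..2]=∅  "cd"
  [0..2]=∅  "bcd"

S ∉ T[0,2] ⇒ NO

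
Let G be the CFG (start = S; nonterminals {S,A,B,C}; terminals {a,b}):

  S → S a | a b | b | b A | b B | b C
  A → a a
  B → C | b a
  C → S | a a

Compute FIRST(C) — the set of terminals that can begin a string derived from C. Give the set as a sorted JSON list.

Compute FIRST by fixpoint:
pass 1:
  A via A→a a: +{a}
  B via B→b a: +{b}
  C via C→a a: +{a}
  S via S→a b: +{a}
  S via S→b: +{b}
  FIRST[S]={a,b}  FIRST[A]={a}  FIRST[B]={b}  FIRST[C]={a}
pass 2:
  B via B→C: +{a}
  C via C→S: +{b}
  FIRST[S]={a,b}  FIRST[A]={a}  FIRST[B]={a,b}  FIRST[C]={a,b}
pass 3: (stable)
  FIRST[S]={a,b}  FIRST[A]={a}  FIRST[B]={a,b}  FIRST[C]={a,b}

FIRST(C) = ["a", "b"]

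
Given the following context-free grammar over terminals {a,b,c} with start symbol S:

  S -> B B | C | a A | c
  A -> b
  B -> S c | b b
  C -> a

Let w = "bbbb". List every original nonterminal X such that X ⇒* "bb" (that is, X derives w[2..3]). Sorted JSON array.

Convert to CNF:
  S -> B B | T2 A | a | c
  A -> b
  B -> S T0 | T1 T1
  C -> a
  T0 -> c
  T1 -> b
  T2 -> a

CYK fill — only the sub-triangle for w[2..3]:
  T[2,2] 'b' = {A,T1}  orig:{A}
  T[3,3] 'b' = {A,T1}  orig:{A}
  T[2,3] 'bb' = {B}

Original NTs in T[2,3] deriving "bb": ["B"]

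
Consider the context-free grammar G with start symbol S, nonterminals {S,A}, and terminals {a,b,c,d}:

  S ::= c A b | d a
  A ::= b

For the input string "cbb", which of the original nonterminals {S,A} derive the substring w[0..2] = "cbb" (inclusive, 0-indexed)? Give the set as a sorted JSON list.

CNF form of G:
  S -> T0 X4 | T2 T3
  A -> b
  T0 -> c
  T1 -> b
  T2 -> d
  T3 -> a
  X4 -> A T1

CYK table (by increasing span), restricted to cells inside w[0..2]:
  [0..0]={T0}  "c"  orig:{}
  [1..1]={A,T1}  "b"  orig:{A}
  [2..2]={A,T1}  "b"  orig:{A}
  [0..1]=∅  "cb"
  [1..2]={X4}  "bb"  orig:{}
  [0..2]={S}  "cbb"

Original NTs in T[0,2] deriving "cbb": ["S"]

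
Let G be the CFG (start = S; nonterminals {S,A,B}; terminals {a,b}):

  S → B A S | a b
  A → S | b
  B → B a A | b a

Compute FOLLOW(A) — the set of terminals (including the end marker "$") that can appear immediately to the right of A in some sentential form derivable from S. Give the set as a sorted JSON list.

FIRST sets, iterate to fixpoint:
round 1:
  A via A→b: +{b}
  B via B→b a: +{b}
  S via S→B A S: +{b}
  S via S→a b: +{a}
  FIRST(S)={a,b}  FIRST(A)={b}  FIRST(B)={b}
round 2:
  A via A→S: +{a}
  FIRST(S)={a,b}  FIRST(A)={a,b}  FIRST(B)={b}
round 3: (stable)
  FIRST(S)={a,b}  FIRST(A)={a,b}  FIRST(B)={b}

FOLLOW sets:
initialize: $ ∈ FOLLOW(S)
round 1:
  B→B a A: FOLLOW(B) ⊇ FIRST(a) = {a}; new: +{a}
  B→B a A: FOLLOW(A) ⊇ FOLLOW(B) ⊇ {a}; new: +{a}
  S→B A S: FOLLOW(B) ⊇ FIRST(A) = {a,b}; new: +{b}
  S→B A S: FOLLOW(A) ⊇ FIRST(S) = {a,b}; new: +{b}
  FOLLOW(S)={$}  FOLLOW(A)={a,b}  FOLLOW(B)={a,b}
round 2:
  A→S: FOLLOW(S) ⊇ FOLLOW(A) ⊇ {a,b}; new: +{a,b}
  FOLLOW(S)={$,a,b}  FOLLOW(A)={a,b}  FOLLOW(B)={a,b}
round 3: (stable)
  FOLLOW(S)={$,a,b}  FOLLOW(A)={a,b}  FOLLOW(B)={a,b}

FOLLOW(A) = ["a", "b"]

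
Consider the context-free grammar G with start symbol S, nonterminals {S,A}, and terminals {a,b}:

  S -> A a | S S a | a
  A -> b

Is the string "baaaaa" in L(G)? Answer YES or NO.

CNF form of G:
  S -> A T0 | S X1 | a
  A -> b
  T0 -> a
  X1 -> S T0

CYK fill:
  cell(0,0) b: {A}
  cell(1,1) a: {S,T0}  orig:{S}
  cell(2,2) a: {S,T0}  orig:{S}
  cell(3,3) a: {S,T0}  orig:{S}
  cell(4,4) a: {S,T0}  orig:{S}
  cell(5,5) a: {S,T0}  orig:{S}
  cell(0,1) ba: {S}
  cell(1,2) aa: {X1}  orig:{}
  cell(2,3) aa: {X1}  orig:{}
  cell(3,4) aa: {X1}  orig:{}
  cell(4,5) aa: {X1}  orig:{}
  cell(0,2) baa: {X1}  orig:{}
  cell(1,3) aaa: {S}
  cell(2,4) aaa: {S}
  cell(3,5) aaa: {S}
  cell(0,3) baaa: {S}
  cell(1,4) aaaa: {X1}  orig:{}
  cell(2,5) aaaa: {X1}  orig:{}
  cell(0,4) baaaa: {X1}  orig:{}
  cell(1,5) aaaaa: {S}
  cell(0,5) baaaaa: {S}

S ∈ T[0,5] ⇒ YES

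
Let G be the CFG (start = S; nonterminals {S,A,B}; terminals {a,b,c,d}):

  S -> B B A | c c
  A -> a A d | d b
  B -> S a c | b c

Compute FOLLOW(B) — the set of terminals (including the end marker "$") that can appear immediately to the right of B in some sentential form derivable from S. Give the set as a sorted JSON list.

FIRST sets, iterate to fixpoint:
pass 1:
  A via A→a A d: +{a}
  A via A→d b: +{d}
  B via B→b c: +{b}
  S via S→B B A: +{b}
  S via S→c c: +{c}
  FIRST[S]={b,c}  FIRST[A]={a,d}  FIRST[B]={b}
pass 2:
  B via B→S a c: +{c}
  FIRST[S]={b,c}  FIRST[A]={a,d}  FIRST[B]={b,c}
pass 3: done
  FIRST[S]={b,c}  FIRST[A]={a,d}  FIRST[B]={b,c}

FOLLOW sets:
initialize: $ ∈ FOLLOW(S)
round 1:
  A→a A d: FOLLOW(A) ⊇ FIRST(d) = {d}; new: +{d}
  B→S a c: FOLLOW(S) ⊇ FIRST(a) = {a}; new: +{a}
  S→B B A: FOLLOW(B) ⊇ FIRST(B) = {b,c}; new: +{b,c}
  S→B B A: FOLLOW(B) ⊇ FIRST(A) = {a,d}; new: +{a,d}
  S→B B A: FOLLOW(A) ⊇ FOLLOW(S) ⊇ {$,a}; new: +{$,a}
  S: {$,a}  A: {$,a,d}  B: {a,b,c,d}
round 2: done
  S: {$,a}  A: {$,a,d}  B: {a,b,c,d}

FOLLOW(B) = ["a", "b", "c", "d"]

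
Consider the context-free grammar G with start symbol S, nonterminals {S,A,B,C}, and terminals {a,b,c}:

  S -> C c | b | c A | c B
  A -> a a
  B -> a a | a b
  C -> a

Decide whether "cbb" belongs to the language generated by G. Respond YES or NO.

CNF form of G:
  S -> C T2 | T2 A | T2 B | b
  A -> T0 T0
  B -> T0 T0 | T0 T1
  C -> a
  T0 -> a
  T1 -> b
  T2 -> c

CYK fill:
  T[0,0] 'c' = {T2}  orig:{}
  T[1,1] 'b' = {S,T1}  orig:{S}
  T[2,2] 'b' = {S,T1}  orig:{S}
  T[0,1] 'cb' = ∅
  T[1,2] 'bb' = ∅
  T[0,2] 'cbb' = ∅

S ∉ T[0,2] ⇒ NO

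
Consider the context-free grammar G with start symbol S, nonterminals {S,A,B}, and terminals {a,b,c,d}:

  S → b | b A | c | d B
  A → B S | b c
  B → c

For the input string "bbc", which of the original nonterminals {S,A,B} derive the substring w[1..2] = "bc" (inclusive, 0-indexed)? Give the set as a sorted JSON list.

Convert to CNF:
  S -> T0 A | T2 B | b | c
  A -> B S | T0 T1
  B -> c
  T0 -> b
  T1 -> c
  T2 -> d

Fill CYK table bottom-up (cells [i..j] with 1 ≤ i ≤ j ≤ 2 only):
  [1..1]={S,T0}  "b"  orig:{S}
  [2..2]={B,S,T1}  "c"  orig:{B,S}
  [1..2]={A}  "bc"

Original NTs in T[1,2] deriving "bc": ["A"]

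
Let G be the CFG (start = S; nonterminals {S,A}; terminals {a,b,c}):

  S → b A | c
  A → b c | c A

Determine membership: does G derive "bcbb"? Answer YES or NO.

CNF form of G:
  S -> T0 A | c
  A -> T0 T1 | T1 A
  T0 -> b
  T1 -> c

CYK fill:
  T[0,0] 'b' = {T0}  orig:{}
  T[1,1] 'c' = {S,T1}  orig:{S}
  T[2,2] 'b' = {T0}  orig:{}
  T[3,3] 'b' = {T0}  orig:{}
  T[0,1] 'bc' = {A}
  T[1,2] 'cb' = ∅
  T[2,3] 'bb' = ∅
  T[0,2] 'bcb' = ∅
  T[1,3] 'cbb' = ∅
  T[0,3] 'bcbb' = ∅

S ∉ T[0,3] ⇒ NO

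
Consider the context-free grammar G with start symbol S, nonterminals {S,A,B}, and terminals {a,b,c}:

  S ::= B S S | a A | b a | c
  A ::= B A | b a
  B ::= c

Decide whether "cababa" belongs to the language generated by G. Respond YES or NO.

Convert to CNF:
  S -> B X2 | T0 T1 | T1 A | c
  A -> B A | T0 T1
  B -> c
  T0 -> b
  T1 -> a
  X2 -> S S

CYK fill:
  cell(0,0) c: {B,S}
  cell(1,1) a: {T1}  orig:{}
  cell(2,2) b: {T0}  orig:{}
  cell(3,3) a: {T1}  orig:{}
  cell(4,4) b: {T0}  orig:{}
  cell(5,5) a: {T1}  orig:{}
  cell(0,1) ca: ∅
  cell(1,2) ab: ∅
  cell(2,3) ba: {A,S}
  cell(3,4) ab: ∅
  cell(4,5) ba: {A,S}
  cell(0,2) cab: ∅
  cell(1,3) aba: {S}
  cell(2,4) bab: ∅
  cell(3,5) aba: {S}
  cell(0,3) caba: {X2}  orig:{}
  cell(1,4) abab: ∅
  cell(2,5) baba: {X2}  orig:{}
  cell(0,4) cabab: ∅
  cell(1,5) ababa: {X2}  orig:{}
  cell(0,5) cababa: {S}

S ∈ T[0,5] ⇒ YES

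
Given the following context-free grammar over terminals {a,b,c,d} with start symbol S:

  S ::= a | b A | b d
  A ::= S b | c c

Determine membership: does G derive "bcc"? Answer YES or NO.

Convert to CNF:
  S -> T0 A | T0 T2 | a
  A -> S T0 | T1 T1
  T0 -> b
  T1 -> c
  T2 -> d

Fill CYK table bottom-up:
  [0..0]={T0}  "b"  orig:{}
  [1..1]={T1}  "c"  orig:{}
  [2..2]={T1}  "c"  orig:{}
  [0..1]=∅  "bc"
  [1..2]={A}  "cc"
  [0..2]={S}  "bcc"

S ∈ T[0,2] ⇒ YES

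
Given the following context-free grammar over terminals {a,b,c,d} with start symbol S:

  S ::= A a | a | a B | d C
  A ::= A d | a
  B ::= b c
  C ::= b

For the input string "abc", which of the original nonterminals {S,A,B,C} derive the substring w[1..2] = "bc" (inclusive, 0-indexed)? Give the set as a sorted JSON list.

CNF form of G:
  S -> A T3 | T0 C | T3 B | a
  A -> A T0 | a
  B -> T1 T2
  C -> b
  T0 -> d
  T1 -> b
  T2 -> c
  T3 -> a

CYK fill, restricted to cells inside w[1..2]:
  T[1,1] 'b' = {C,T1}  orig:{C}
  T[2,2] 'c' = {T2}  orig:{}
  T[1,2] 'bc' = {B}

Original NTs in T[1,2] deriving "bc": ["B"]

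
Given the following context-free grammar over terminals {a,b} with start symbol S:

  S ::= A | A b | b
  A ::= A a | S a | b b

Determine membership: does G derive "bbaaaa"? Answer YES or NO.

Convert to CNF:
  S -> A T0 | A T1 | S T0 | T1 T1 | b
  A -> A T0 | S T0 | T1 T1
  T0 -> a
  T1 -> b

CYK fill:
  [0..0]={S,T1}  "b"  orig:{S}
  [1..1]={S,T1}  "b"  orig:{S}
  [2..2]={T0}  "a"  orig:{}
  [3..3]={T0}  "a"  orig:{}
  [4..4]={T0}  "a"  orig:{}
  [5..5]={T0}  "a"  orig:{}
  [0..1]={A,S}  "bb"
  [1..2]={A,S}  "ba"
  [2..3]=∅  "aa"
  [3..4]=∅  "aa"
  [4..5]=∅  "aa"
  [0..2]={A,S}  "bba"
  [1..3]={A,S}  "baa"
  [2..4]=∅  "aaa"
  [3..5]=∅  "aaa"
  [0..3]={A,S}  "bbaa"
  [1..4]={A,S}  "baaa"
  [2..5]=∅  "aaaa"
  [0..4]={A,S}  "bbaaa"
  [1..5]={A,S}  "baaaa"
  [0..5]={A,S}  "bbaaaa"

S ∈ T[0,5] ⇒ YES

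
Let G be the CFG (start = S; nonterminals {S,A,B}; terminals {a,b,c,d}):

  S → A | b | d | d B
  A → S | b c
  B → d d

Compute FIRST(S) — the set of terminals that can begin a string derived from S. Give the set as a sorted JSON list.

FIRST sets, iterate to fixpoint:
pass 1:
  A via A→b c: +{b}
  B via B→d d: +{d}
  S via S→A: +{b}
  S via S→d: +{d}
  FIRST[S]={b,d}  FIRST[A]={b}  FIRST[B]={d}
pass 2:
  A via A→S: +{d}
  FIRST[S]={b,d}  FIRST[A]={b,d}  FIRST[B]={d}
pass 3: (stable)
  FIRST[S]={b,d}  FIRST[A]={b,d}  FIRST[B]={d}

FIRST(S) = ["b", "d"]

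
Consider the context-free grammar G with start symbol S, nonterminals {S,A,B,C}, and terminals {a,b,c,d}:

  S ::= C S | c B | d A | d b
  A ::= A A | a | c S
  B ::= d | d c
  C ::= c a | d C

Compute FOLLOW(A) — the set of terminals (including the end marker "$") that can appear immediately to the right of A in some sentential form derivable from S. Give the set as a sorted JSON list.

Compute FIRST by fixpoint:
iter 1:
  A via A→a: +{a}
  A via A→c S: +{c}
  B via B→d: +{d}
  C via C→c a: +{c}
  C via C→d C: +{d}
  S via S→C S: +{c,d}
  S: {c,d}  A: {a,c}  B: {d}  C: {c,d}
iter 2: (stable)
  S: {c,d}  A: {a,c}  B: {d}  C: {c,d}

FOLLOW iteration:
seed FOLLOW(S) with $
round 1:
  A→A A: FOLLOW(A) ⊇ FIRST(A) = {a,c}; new: +{a,c}
  A→c S: FOLLOW(S) ⊇ FOLLOW(A) ⊇ {a,c}; new: +{a,c}
  S→C S: FOLLOW(C) ⊇ FIRST(S) = {c,d}; new: +{c,d}
  S→c B: FOLLOW(B) ⊇ FOLLOW(S) ⊇ {$,a,c}; new: +{$,a,c}
  S→d A: FOLLOW(A) ⊇ FOLLOW(S) ⊇ {$,a,c}; new: +{$}
  FOLLOW(S)={$,a,c}  FOLLOW(A)={$,a,c}  FOLLOW(B)={$,a,c}  FOLLOW(C)={c,d}
round 2: done
  FOLLOW(S)={$,a,c}  FOLLOW(A)={$,a,c}  FOLLOW(B)={$,a,c}  FOLLOW(C)={c,d}

FOLLOW(A) = ["$", "a", "c"]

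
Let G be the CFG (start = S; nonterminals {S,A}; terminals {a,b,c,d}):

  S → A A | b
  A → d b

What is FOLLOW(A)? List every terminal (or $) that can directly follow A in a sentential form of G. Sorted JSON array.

FIRST sets, iterate to fixpoint:
[1]
  A via A→d b: +{d}
  S via S→A A: +{d}
  S via S→b: +{b}
  FIRST[S]={b,d}  FIRST[A]={d}
[2] (stable)
  FIRST[S]={b,d}  FIRST[A]={d}

FOLLOW iteration:
initialize: $ ∈ FOLLOW(S)
[1]
  S→A A: FOLLOW(A) ⊇ FIRST(A) = {d}; new: +{d}
  S→A A: FOLLOW(A) ⊇ FOLLOW(S) ⊇ {$}; new: +{$}
  FOLLOW(S)={$}  FOLLOW(A)={$,d}
[2] done
  FOLLOW(S)={$}  FOLLOW(A)={$,d}

FOLLOW(A) = ["$", "d"]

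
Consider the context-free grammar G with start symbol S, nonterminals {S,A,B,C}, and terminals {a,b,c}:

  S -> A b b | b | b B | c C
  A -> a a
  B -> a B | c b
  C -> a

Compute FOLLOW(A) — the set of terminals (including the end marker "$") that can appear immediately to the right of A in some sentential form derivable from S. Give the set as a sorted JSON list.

Compute FIRST by fixpoint:
iter 1:
  A via A→a a: +{a}
  B via B→a B: +{a}
  B via B→c b: +{c}
  C via C→a: +{a}
  S via S→A b b: +{a}
  S via S→b: +{b}
  S via S→c C: +{c}
  FIRST[S]={a,b,c}  FIRST[A]={a}  FIRST[B]={a,c}  FIRST[C]={a}
iter 2: — fixpoint
  FIRST[S]={a,b,c}  FIRST[A]={a}  FIRST[B]={a,c}  FIRST[C]={a}

Compute FOLLOW by fixpoint:
seed FOLLOW(S) with $
[1]
  S→A b b: FOLLOW(A) ⊇ FIRST(b) = {b}; new: +{b}
  S→b B: FOLLOW(B) ⊇ FOLLOW(S) ⊇ {$}; new: +{$}
  S→c C: FOLLOW(C) ⊇ FOLLOW(S) ⊇ {$}; new: +{$}
  FOLLOW[S]={$}  FOLLOW[A]={b}  FOLLOW[B]={$}  FOLLOW[C]={$}
[2] (no change)
  FOLLOW[S]={$}  FOLLOW[A]={b}  FOLLOW[B]={$}  FOLLOW[C]={$}

FOLLOW(A) = ["b"]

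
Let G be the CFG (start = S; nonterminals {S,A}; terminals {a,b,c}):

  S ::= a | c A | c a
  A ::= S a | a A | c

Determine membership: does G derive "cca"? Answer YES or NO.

CNF form of G:
  S -> T1 A | T1 T0 | a
  A -> S T0 | T0 A | c
  T0 -> a
  T1 -> c

CYK fill:
  cell(0,0) c: {A,T1}  orig:{A}
  cell(1,1) c: {A,T1}  orig:{A}
  cell(2,2) a: {S,T0}  orig:{S}
  cell(0,1) cc: {S}
  cell(1,2) ca: {S}
  cell(0,2) cca: {A}

S ∉ T[0,2] ⇒ NO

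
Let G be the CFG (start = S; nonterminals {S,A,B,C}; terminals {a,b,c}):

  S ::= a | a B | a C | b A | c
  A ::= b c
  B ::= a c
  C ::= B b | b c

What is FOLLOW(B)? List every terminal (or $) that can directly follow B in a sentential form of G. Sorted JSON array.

Compute FIRST by fixpoint:
iter 1:
  A via A→b c: +{b}
  B via B→a c: +{a}
  C via C→B b: +{a}
  C via C→b c: +{b}
  S via S→a: +{a}
  S via S→b A: +{b}
  S via S→c: +{c}
  FIRST(S)={a,b,c}  FIRST(A)={b}  FIRST(B)={a}  FIRST(C)={a,b}
iter 2: done
  FIRST(S)={a,b,c}  FIRST(A)={b}  FIRST(B)={a}  FIRST(C)={a,b}

FOLLOW iteration:
initialize: $ ∈ FOLLOW(S)
pass 1:
  C→B b: FOLLOW(B) ⊇ FIRST(b) = {b}; new: +{b}
  S→a B: FOLLOW(B) ⊇ FOLLOW(S) ⊇ {$}; new: +{$}
  S→a C: FOLLOW(C) ⊇ FOLLOW(S) ⊇ {$}; new: +{$}
  S→b A: FOLLOW(A) ⊇ FOLLOW(S) ⊇ {$}; new: +{$}
  FOLLOW[S]={$}  FOLLOW[A]={$}  FOLLOW[B]={$,b}  FOLLOW[C]={$}
pass 2: done
  FOLLOW[S]={$}  FOLLOW[A]={$}  FOLLOW[B]={$,b}  FOLLOW[C]={$}

FOLLOW(B) = ["$", "b"]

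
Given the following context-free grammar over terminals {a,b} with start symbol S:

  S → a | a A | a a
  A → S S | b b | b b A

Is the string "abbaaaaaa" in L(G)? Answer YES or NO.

Convert to CNF:
  S -> T1 A | T1 T1 | a
  A -> S S | T0 T0 | T0 X2
  T0 -> b
  T1 -> a
  X2 -> T0 A

CYK fill:
  cell(0,0) a: {S,T1}  orig:{S}
  cell(1,1) b: {T0}  orig:{}
  cell(2,2) b: {T0}  orig:{}
  cell(3,3) a: {S,T1}  orig:{S}
  cell(4,4) a: {S,T1}  orig:{S}
  cell(5,5) a: {S,T1}  orig:{S}
  cell(6,6) a: {S,T1}  orig:{S}
  cell(7,7) a: {S,T1}  orig:{S}
  cell(8,8) a: {S,T1}  orig:{S}
  cell(0,1) ab: ∅
  cell(1,2) bb: {A}
  cell(2,3) ba: ∅
  cell(3,4) aa: {A,S}
  cell(4,5) aa: {A,S}
  cell(5,6) aa: {A,S}
  cell(6,7) aa: {A,S}
  cell(7,8) aa: {A,S}
  cell(0,2) abb: {S}
  cell(1,3) bba: ∅
  cell(2,4) baa: {X2}  orig:{}
  cell(3,5) aaa: {A,S}
  cell(4,6) aaa: {A,S}
  cell(5,7) aaa: {A,S}
  cell(6,8) aaa: {A,S}
  cell(0,3) abba: {A}
  cell(1,4) bbaa: {A}
  cell(2,5) baaa: {X2}  orig:{}
  cell(3,6) aaaa: {A,S}
  cell(4,7) aaaa: {A,S}
  cell(5,8) aaaa: {A,S}
  cell(0,4) abbaa: {A,S}
  cell(1,5) bbaaa: {A}
  cell(2,6) baaaa: {X2}  orig:{}
  cell(3,7) aaaaa: {A,S}
  cell(4,8) aaaaa: {A,S}
  cell(0,5) abbaaa: {A,S}
  cell(1,6) bbaaaa: {A}
  cell(2,7) baaaaa: {X2}  orig:{}
  cell(3,8) aaaaaa: {A,S}
  cell(0,6) abbaaaa: {A,S}
  cell(1,7) bbaaaaa: {A}
  cell(2,8) baaaaaa: {X2}  orig:{}
  cell(0,7) abbaaaaa: {A,S}
  cell(1,8) bbaaaaaa: {A}
  cell(0,8) abbaaaaaa: {A,S}

S ∈ T[0,8] ⇒ YES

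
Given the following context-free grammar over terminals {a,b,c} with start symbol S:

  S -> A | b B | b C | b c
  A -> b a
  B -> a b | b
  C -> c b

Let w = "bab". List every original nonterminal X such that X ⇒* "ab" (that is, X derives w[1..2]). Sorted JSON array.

CNF form of G:
  S -> T0 B | T0 C | T0 T1 | T0 T2
  A -> T0 T1
  B -> T1 T0 | b
  C -> T2 T0
  T0 -> b
  T1 -> a
  T2 -> c

CYK table (by increasing span) (cells [i..j] with 1 ≤ i ≤ j ≤ 2 only):
  T[1,1] 'a' = {T1}  orig:{}
  T[2,2] 'b' = {B,T0}  orig:{B}
  T[1,2] 'ab' = {B}

Original NTs in T[1,2] deriving "ab": ["B"]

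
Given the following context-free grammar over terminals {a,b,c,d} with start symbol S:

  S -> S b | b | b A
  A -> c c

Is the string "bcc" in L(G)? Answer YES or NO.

Convert to CNF:
  S -> S T1 | T1 A | b
  A -> T0 T0
  T0 -> c
  T1 -> b

CYK fill:
  [0..0]={S,T1}  "b"  orig:{S}
  [1..1]={T0}  "c"  orig:{}
  [2..2]={T0}  "c"  orig:{}
  [0..1]=∅  "bc"
  [1..2]={A}  "cc"
  [0..2]={S}  "bcc"

S ∈ T[0,2] ⇒ YES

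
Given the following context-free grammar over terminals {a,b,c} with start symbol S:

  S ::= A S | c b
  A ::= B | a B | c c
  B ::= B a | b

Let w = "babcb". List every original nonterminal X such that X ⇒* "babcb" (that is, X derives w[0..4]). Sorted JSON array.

CNF form of G:
  S -> A S | T1 T2
  A -> B T0 | T0 B | T1 T1 | b
  B -> B T0 | b
  T0 -> a
  T1 -> c
  T2 -> b

CYK fill — only the sub-triangle for w[0..4]:
  [0..0]={A,B,T2}  "b"  orig:{A,B}
  [1..1]={T0}  "a"  orig:{}
  [2..2]={A,B,T2}  "b"  orig:{A,B}
  [3..3]={T1}  "c"  orig:{}
  [4..4]={A,B,T2}  "b"  orig:{A,B}
  [0..1]={A,B}  "ba"
  [1..2]={A}  "ab"
  [2..3]=∅  "bc"
  [3..4]={S}  "cb"
  [0..2]=∅  "bab"
  [1..3]=∅  "abc"
  [2..4]={S}  "bcb"
  [0..3]=∅  "babc"
  [1..4]={S}  "abcb"
  [0..4]={S}  "babcb"

Original NTs in T[0,4] deriving "babcb": ["S"]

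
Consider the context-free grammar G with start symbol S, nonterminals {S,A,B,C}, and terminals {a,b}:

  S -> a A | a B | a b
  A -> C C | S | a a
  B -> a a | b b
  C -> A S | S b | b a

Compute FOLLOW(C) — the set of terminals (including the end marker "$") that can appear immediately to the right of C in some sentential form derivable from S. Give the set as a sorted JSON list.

Compute FIRST by fixpoint:
[1]
  A via A→a a: +{a}
  B via B→a a: +{a}
  B via B→b b: +{b}
  C via C→A S: +{a}
  C via C→b a: +{b}
  S via S→a A: +{a}
  S: {a}  A: {a}  B: {a,b}  C: {a,b}
[2]
  A via A→C C: +{b}
  S: {a}  A: {a,b}  B: {a,b}  C: {a,b}
[3] (stable)
  S: {a}  A: {a,b}  B: {a,b}  C: {a,b}

FOLLOW sets:
initialize: $ ∈ FOLLOW(S)
round 1:
  A→C C: FOLLOW(C) ⊇ FIRST(C) = {a,b}; new: +{a,b}
  C→A S: FOLLOW(A) ⊇ FIRST(S) = {a}; new: +{a}
  C→A S: FOLLOW(S) ⊇ FOLLOW(C) ⊇ {a,b}; new: +{a,b}
  S→a A: FOLLOW(A) ⊇ FOLLOW(S) ⊇ {$,a,b}; new: +{$,b}
  S→a B: FOLLOW(B) ⊇ FOLLOW(S) ⊇ {$,a,b}; new: +{$,a,b}
  S: {$,a,b}  A: {$,a,b}  B: {$,a,b}  C: {a,b}
round 2:
  A→C C: FOLLOW(C) ⊇ FOLLOW(A) ⊇ {$,a,b}; new: +{$}
  S: {$,a,b}  A: {$,a,b}  B: {$,a,b}  C: {$,a,b}
round 3: done
  S: {$,a,b}  A: {$,a,b}  B: {$,a,b}  C: {$,a,b}

FOLLOW(C) = ["$", "a", "b"]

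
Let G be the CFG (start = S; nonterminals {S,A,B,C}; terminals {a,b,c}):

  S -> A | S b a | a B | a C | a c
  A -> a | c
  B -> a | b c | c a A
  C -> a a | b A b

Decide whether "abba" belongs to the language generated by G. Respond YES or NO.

CNF form of G:
  S -> S X5 | T2 B | T2 C | T2 T1 | a | c
  A -> a | c
  B -> T0 T1 | T1 X3 | a
  C -> T0 X4 | T2 T2
  T0 -> b
  T1 -> c
  T2 -> a
  X3 -> T2 A
  X4 -> A T0
  X5 -> T0 T2

Fill CYK table bottom-up:
  [0..0]={A,B,S,T2}  "a"  orig:{A,B,S}
  [1..1]={T0}  "b"  orig:{}
  [2..2]={T0}  "b"  orig:{}
  [3..3]={A,B,S,T2}  "a"  orig:{A,B,S}
  [0..1]={X4}  "ab"  orig:{}
  [1..2]=∅  "bb"
  [2..3]={X5}  "ba"  orig:{}
  [0..2]=∅  "abb"
  [1..3]=∅  "bba"
  [0..3]=∅  "abba"

S ∉ T[0,3] ⇒ NO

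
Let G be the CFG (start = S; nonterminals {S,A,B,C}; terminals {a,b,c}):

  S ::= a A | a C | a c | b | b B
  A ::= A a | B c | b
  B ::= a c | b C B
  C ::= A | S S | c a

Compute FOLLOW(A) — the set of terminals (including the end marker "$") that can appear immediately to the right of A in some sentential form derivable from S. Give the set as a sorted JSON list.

FIRST sets, iterate to fixpoint:
[1]
  A via A→b: +{b}
  B via B→a c: +{a}
  B via B→b C B: +{b}
  C via C→A: +{b}
  C via C→c a: +{c}
  S via S→a A: +{a}
  S via S→b: +{b}
  S: {a,b}  A: {b}  B: {a,b}  C: {b,c}
[2]
  A via A→B c: +{a}
  C via C→A: +{a}
  S: {a,b}  A: {a,b}  B: {a,b}  C: {a,b,c}
[3] done
  S: {a,b}  A: {a,b}  B: {a,b}  C: {a,b,c}

Compute FOLLOW by fixpoint:
initialize: $ ∈ FOLLOW(S)
round 1:
  A→A a: FOLLOW(A) ⊇ FIRST(a) = {a}; new: +{a}
  A→B c: FOLLOW(B) ⊇ FIRST(c) = {c}; new: +{c}
  B→b C B: FOLLOW(C) ⊇ FIRST(B) = {a,b}; new: +{a,b}
  C→A: FOLLOW(A) ⊇ FOLLOW(C) ⊇ {a,b}; new: +{b}
  C→S S: FOLLOW(S) ⊇ FIRST(S) = {a,b}; new: +{a,b}
  S→a A: FOLLOW(A) ⊇ FOLLOW(S) ⊇ {$,a,b}; new: +{$}
  S→a C: FOLLOW(C) ⊇ FOLLOW(S) ⊇ {$,a,b}; new: +{$}
  S→b B: FOLLOW(B) ⊇ FOLLOW(S) ⊇ {$,a,b}; new: +{$,a,b}
  S: {$,a,b}  A: {$,a,b}  B: {$,a,b,c}  C: {$,a,b}
round 2: (stable)
  S: {$,a,b}  A: {$,a,b}  B: {$,a,b,c}  C: {$,a,b}

FOLLOW(A) = ["$", "a", "b"]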